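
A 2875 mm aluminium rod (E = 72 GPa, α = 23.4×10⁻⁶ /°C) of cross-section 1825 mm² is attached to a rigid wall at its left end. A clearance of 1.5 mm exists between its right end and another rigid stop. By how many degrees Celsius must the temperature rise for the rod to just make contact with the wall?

Contact occurs when the free expansion equals the gap: αΔT L = 1.5 mm.
So ΔT = g/(αL) = 1.5/(23.4×10⁻⁶ × 2875) = 22.3 °C.

ΔT ≈ 22.3 °C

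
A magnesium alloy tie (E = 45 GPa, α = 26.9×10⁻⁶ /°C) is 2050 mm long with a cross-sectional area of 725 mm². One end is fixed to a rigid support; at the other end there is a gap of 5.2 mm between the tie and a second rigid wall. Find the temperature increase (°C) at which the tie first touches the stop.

ΔT ≈ 94.3 °C

Contact occurs when the free expansion equals the gap: αΔT L = 5.2 mm.
So ΔT = g/(αL) = 5.2/(26.9×10⁻⁶ × 2050) = 94.3 °C.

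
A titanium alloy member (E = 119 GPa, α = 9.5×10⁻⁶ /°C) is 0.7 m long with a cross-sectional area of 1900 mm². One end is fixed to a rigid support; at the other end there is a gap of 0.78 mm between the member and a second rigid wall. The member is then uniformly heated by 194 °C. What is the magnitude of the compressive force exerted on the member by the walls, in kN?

Unrestrained expansion: δ_free = αΔT L = 9.5×10⁻⁶ × 194 × 700 = 1.29 mm.
After closing the 0.78 mm clearance, 1.29 − 0.78 = 0.5101 mm of expansion remains to be suppressed by the wall.
So σ = E(δ_free − g)/L = 119×10³ × 0.5101/700 = 86.72 MPa.
P = σA = 86.72 × 1900 = 164.8 kN.

P ≈ 165 kN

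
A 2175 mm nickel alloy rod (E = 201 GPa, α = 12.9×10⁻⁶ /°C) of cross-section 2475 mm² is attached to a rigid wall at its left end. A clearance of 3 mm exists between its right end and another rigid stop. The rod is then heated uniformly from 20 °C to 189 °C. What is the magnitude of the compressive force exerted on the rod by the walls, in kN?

Free thermal elongation = αΔT L = 12.9×10⁻⁶ × 169 × 2175 = 4.742 mm.
This exceeds the 3 mm gap, so the wall pushes back. The portion of expansion that must be recovered elastically is δ_free − gap = 4.742 − 3 = 1.742 mm.
So σ = E(δ_free − g)/L = 201×10³ × 1.742/2175 = 161 MPa.
Force on the wall = σA = 161 × 2475 mm² = 398.4 kN.

P ≈ 398 kN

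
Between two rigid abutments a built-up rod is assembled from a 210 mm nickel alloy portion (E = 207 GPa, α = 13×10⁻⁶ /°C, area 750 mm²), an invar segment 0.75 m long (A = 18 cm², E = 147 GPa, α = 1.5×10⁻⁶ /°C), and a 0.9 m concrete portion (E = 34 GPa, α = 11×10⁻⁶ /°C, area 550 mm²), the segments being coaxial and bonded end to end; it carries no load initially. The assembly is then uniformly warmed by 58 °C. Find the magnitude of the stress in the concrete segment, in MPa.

σ ≈ 27.7 MPa (compressive)

If the supports were absent, the total length change would be Σ αᵢΔT Lᵢ = 13×10⁻⁶×58×210 + 1.5×10⁻⁶×58×750 + 11×10⁻⁶×58×900 = 0.7978 mm.
The rigid supports impose zero overall length change; the single axial force P common to all segments must satisfy P Σ Lᵢ/(AᵢEᵢ) = δ_free.
The series flexibility is Σ Lᵢ/(AᵢEᵢ) = 210/(750×207×10³) + 750/(1800×147×10³) + 900/(550×34×10³) = 5.232×10⁻⁵ mm/N.
So P = 0.7978 / 5.232×10⁻⁵ = 15.25 kN, compressive.
σ_{concrete} = P / A = 15250 / 550 = 27.73 MPa.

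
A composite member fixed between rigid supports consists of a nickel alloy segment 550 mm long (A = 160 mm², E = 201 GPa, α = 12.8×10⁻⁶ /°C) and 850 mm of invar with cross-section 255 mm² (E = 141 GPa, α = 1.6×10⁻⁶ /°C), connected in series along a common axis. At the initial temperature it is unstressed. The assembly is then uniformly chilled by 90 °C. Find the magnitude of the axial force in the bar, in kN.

With the walls removed the bar would change length by δ_free = Σ αᵢΔT Lᵢ = 12.8×10⁻⁶×90×550 + 1.6×10⁻⁶×90×850 = 0.756 mm.
Since the ends are fixed, an axial force P builds up, equal in every segment, with P · Σ Lᵢ/(AᵢEᵢ) = δ_free.
Σ Lᵢ/(AᵢEᵢ) = 550/(160×201×10³) + 850/(255×141×10³) = 4.074×10⁻⁵ mm/N.
P = 0.756 / 4.074×10⁻⁵ = 18560 N = 18.56 kN, tensile.

P ≈ 18.6 kN (tensile)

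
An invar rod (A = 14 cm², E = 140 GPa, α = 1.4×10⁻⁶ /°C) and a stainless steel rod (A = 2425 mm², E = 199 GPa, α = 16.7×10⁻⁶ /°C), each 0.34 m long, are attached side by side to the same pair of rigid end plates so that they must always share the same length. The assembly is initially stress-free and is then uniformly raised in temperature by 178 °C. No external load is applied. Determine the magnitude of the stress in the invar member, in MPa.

The stainless steel has the larger α, so on heating it would change length more than the invar if both were free. The rigid plates force a common final length, so the stainless steel is put into compression and the invar into tension, with equal and opposite forces P (no external load).
Compatibility of the two members (thermal + elastic change equal): (α₁ − α₂)ΔT = P·[1/(A₁E₁) + 1/(A₂E₂)].
|α₁ − α₂|·ΔT = 15.3×10⁻⁶ × 178 = 0.002723.
1/(A₁E₁) + 1/(A₂E₂) = 1/(1400×140×10³) + 1/(2425×199×10³) = 7.174×10⁻⁹ N⁻¹.
P = 0.002723 / 7.174×10⁻⁹ = 379600 N = 379.6 kN.
σ_{invar} = P/A₁ = 379600/1400 = 271.1 MPa, tensile.

σ ≈ 271 MPa (tensile)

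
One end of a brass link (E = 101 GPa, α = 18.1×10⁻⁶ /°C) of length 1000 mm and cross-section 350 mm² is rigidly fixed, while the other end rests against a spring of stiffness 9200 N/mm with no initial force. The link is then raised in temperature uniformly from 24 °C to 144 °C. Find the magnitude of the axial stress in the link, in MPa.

If the spring were absent the link would lengthen by αΔT L = 18.1×10⁻⁶ × 120 × 1000 = 2.172 mm.
Let P be the compressive force at the spring. The link shortens elastically by PL/(AE) and the spring compresses by P/k; together these equal δ_free.
P [ L/(AE) + 1/k ] = δ_free → P [ 1000/(350×101×10³) + 1/(9200) ] = 2.172.
P = 2.172 / 0.000137 = 15860 N.
σ = P/A = 15860/350 = 45.3 MPa.

σ ≈ 45.3 MPa (compressive)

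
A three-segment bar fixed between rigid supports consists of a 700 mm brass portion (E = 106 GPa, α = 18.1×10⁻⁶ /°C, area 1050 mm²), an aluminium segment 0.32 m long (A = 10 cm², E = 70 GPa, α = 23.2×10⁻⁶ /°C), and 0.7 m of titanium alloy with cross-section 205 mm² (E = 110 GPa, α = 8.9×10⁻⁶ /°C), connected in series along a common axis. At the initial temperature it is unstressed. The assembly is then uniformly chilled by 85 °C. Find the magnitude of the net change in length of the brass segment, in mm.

With the walls removed the bar would change length by δ_free = Σ αᵢΔT Lᵢ = 18.1×10⁻⁶×85×700 + 23.2×10⁻⁶×85×320 + 8.9×10⁻⁶×85×700 = 2.238 mm.
The rigid supports impose zero overall length change; the single axial force P common to all segments must satisfy P Σ Lᵢ/(AᵢEᵢ) = δ_free.
The series flexibility is Σ Lᵢ/(AᵢEᵢ) = 700/(1050×106×10³) + 320/(1000×70×10³) + 700/(205×110×10³) = 4.19×10⁻⁵ mm/N.
So P = 2.238 / 4.19×10⁻⁵ = 53.4 kN, tensile.
For the brass segment, free thermal change = 18.1×10⁻⁶×85×700 = 1.077 mm and elastic change from P = 53400×700/(1050×106×10³) = 0.3358 mm; these oppose, so the net change is 0.741 mm (segment shortens).

|ΔL| ≈ 0.741 mm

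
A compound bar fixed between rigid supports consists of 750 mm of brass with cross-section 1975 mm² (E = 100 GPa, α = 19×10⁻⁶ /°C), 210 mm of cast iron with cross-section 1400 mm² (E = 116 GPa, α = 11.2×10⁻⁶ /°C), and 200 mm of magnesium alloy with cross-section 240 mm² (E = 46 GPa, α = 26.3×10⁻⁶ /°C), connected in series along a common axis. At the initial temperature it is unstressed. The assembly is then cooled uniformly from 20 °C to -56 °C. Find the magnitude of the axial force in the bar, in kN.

P ≈ 71.6 kN (tensile)

Free thermal contraction of the whole bar: Σ αᵢΔT Lᵢ = 19×10⁻⁶×76×750 + 11.2×10⁻⁶×76×210 + 26.3×10⁻⁶×76×200 = 1.662 mm.
Since the ends are fixed, an axial force P builds up, equal in every segment, with P · Σ Lᵢ/(AᵢEᵢ) = δ_free.
The series flexibility is Σ Lᵢ/(AᵢEᵢ) = 750/(1975×100×10³) + 210/(1400×116×10³) + 200/(240×46×10³) = 2.321×10⁻⁵ mm/N.
P = 1.662 / 2.321×10⁻⁵ = 71600 N = 71.6 kN, tensile.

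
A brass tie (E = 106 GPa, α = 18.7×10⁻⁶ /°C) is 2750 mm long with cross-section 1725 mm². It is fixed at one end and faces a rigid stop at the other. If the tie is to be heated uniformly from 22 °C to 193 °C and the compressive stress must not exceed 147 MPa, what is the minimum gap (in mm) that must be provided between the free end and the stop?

Free expansion if unrestrained: δ_free = αΔT L = 18.7×10⁻⁶ × 171 × 2750 = 8.794 mm.
At the allowable stress the elastic shortening the wall may impose is σL/E = 147 × 2750 / (106×10³) = 3.814 mm.
The gap must absorb the remainder: g_min = 8.794 − 3.814 = 4.98 mm.

g ≈ 4.98 mm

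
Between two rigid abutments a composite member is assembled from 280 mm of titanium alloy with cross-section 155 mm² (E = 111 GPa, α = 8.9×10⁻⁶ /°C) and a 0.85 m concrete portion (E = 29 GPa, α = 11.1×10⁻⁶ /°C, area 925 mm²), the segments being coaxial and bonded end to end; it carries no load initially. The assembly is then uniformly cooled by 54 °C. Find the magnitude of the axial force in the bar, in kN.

Free thermal contraction of the whole bar: Σ αᵢΔT Lᵢ = 8.9×10⁻⁶×54×280 + 11.1×10⁻⁶×54×850 = 0.6441 mm.
Since the ends are fixed, an axial force P builds up, equal in every segment, with P · Σ Lᵢ/(AᵢEᵢ) = δ_free.
The series flexibility is Σ Lᵢ/(AᵢEᵢ) = 280/(155×111×10³) + 850/(925×29×10³) = 4.796×10⁻⁵ mm/N.
So P = 0.6441 / 4.796×10⁻⁵ = 13.43 kN, tensile.

P ≈ 13.4 kN (tensile)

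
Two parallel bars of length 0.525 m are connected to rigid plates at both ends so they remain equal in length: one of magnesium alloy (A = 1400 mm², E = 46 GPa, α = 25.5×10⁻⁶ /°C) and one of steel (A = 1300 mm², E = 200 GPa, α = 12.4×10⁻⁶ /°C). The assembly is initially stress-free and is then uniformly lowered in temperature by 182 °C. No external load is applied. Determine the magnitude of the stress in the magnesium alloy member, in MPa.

σ ≈ 87.9 MPa (tensile)

Equilibrium of a rigid end plate with no external load gives equal and opposite internal forces ±P in the two members. Since α_{magnesium alloy} > α_{steel}, cooling drives the magnesium alloy into tension and the steel into compression.
Equating the net (thermal + elastic) strains gives |α₁ − α₂|·ΔT = P·[1/(A₁E₁) + 1/(A₂E₂)].
|α₁ − α₂|·ΔT = 13.1×10⁻⁶ × 182 = 0.002384.
1/(A₁E₁) + 1/(A₂E₂) = 1/(1400×46×10³) + 1/(1300×200×10³) = 1.937×10⁻⁸ N⁻¹.
So P = 0.002384 / 1.937×10⁻⁸ = 123.1 kN.
σ_{magnesium alloy} = P/A₁ = 123100/1400 = 87.9 MPa, tensile.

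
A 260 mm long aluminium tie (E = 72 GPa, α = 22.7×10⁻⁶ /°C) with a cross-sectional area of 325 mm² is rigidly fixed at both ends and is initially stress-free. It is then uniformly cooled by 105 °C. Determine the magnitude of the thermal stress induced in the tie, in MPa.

σ ≈ 172 MPa (tensile)

With length fixed, the mechanical strain must cancel the thermal strain αΔT = 22.7×10⁻⁶ × 105 = 2383.5×10⁻⁶.
The stress required to suppress this strain is σ = Eε = 72×10³ × 2383.5×10⁻⁶ = 171.6 MPa, tensile since the tie is trying to contract.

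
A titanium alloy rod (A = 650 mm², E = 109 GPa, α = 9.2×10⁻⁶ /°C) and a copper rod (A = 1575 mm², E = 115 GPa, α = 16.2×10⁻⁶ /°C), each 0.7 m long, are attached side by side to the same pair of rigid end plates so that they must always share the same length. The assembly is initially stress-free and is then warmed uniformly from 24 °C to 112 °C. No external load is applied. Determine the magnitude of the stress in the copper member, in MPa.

The copper has the larger α, so on heating it would change length more than the titanium alloy if both were free. The rigid plates force a common final length, so the copper is put into compression and the titanium alloy into tension, with equal and opposite forces P (no external load).
Compatibility of the two members (thermal + elastic change equal): (α₁ − α₂)ΔT = P·[1/(A₁E₁) + 1/(A₂E₂)].
|α₁ − α₂|·ΔT = 7×10⁻⁶ × 88 = 0.000616.
1/(A₁E₁) + 1/(A₂E₂) = 1/(650×109×10³) + 1/(1575×115×10³) = 1.964×10⁻⁸ N⁻¹.
P = 0.000616 / 1.964×10⁻⁸ = 31370 N = 31.37 kN.
σ_{copper} = P/A₂ = 31370/1575 = 19.92 MPa, compressive.

σ ≈ 19.9 MPa (compressive)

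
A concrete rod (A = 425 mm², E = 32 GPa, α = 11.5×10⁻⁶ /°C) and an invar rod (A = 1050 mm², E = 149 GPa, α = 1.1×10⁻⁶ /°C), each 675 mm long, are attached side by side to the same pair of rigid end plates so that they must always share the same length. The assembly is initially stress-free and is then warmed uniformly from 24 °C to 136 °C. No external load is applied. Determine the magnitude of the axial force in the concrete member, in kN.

The concrete has the larger α, so on heating it would change length more than the invar if both were free. The rigid plates force a common final length, so the concrete is put into compression and the invar into tension, with equal and opposite forces P (no external load).
Equating the net (thermal + elastic) strains gives |α₁ − α₂|·ΔT = P·[1/(A₁E₁) + 1/(A₂E₂)].
|α₁ − α₂|·ΔT = 10.4×10⁻⁶ × 112 = 0.001165.
1/(A₁E₁) + 1/(A₂E₂) = 1/(425×32×10³) + 1/(1050×149×10³) = 7.992×10⁻⁸ N⁻¹.
So P = 0.001165 / 7.992×10⁻⁸ = 14.57 kN.

P ≈ 14.6 kN (compressive in the concrete)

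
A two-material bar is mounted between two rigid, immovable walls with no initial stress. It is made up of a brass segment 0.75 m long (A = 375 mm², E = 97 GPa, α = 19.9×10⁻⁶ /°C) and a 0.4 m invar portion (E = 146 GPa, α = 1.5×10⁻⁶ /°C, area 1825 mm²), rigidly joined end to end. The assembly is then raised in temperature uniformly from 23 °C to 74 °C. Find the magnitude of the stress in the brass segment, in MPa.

σ ≈ 95.5 MPa (compressive)

With the walls removed the bar would change length by δ_free = Σ αᵢΔT Lᵢ = 19.9×10⁻⁶×51×750 + 1.5×10⁻⁶×51×400 = 0.7918 mm.
The walls prevent any net length change, so an axial force P (same in every segment) develops. Compatibility: P · Σ Lᵢ/(AᵢEᵢ) = δ_free.
The series flexibility is Σ Lᵢ/(AᵢEᵢ) = 750/(375×97×10³) + 400/(1825×146×10³) = 2.212×10⁻⁵ mm/N.
P = 0.7918 / 2.212×10⁻⁵ = 35790 N = 35.79 kN, compressive.
σ_{brass} = P / A = 35790 / 375 = 95.45 MPa.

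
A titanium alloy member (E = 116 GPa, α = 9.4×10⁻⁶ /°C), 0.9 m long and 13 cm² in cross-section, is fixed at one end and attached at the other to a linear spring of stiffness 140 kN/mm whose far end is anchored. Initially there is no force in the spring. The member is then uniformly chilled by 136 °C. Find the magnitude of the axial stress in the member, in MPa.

σ ≈ 67.5 MPa (tensile)

If the spring were absent the member would shorten by αΔT L = 9.4×10⁻⁶ × 136 × 900 = 1.151 mm.
Let P be the tensile force in the spring. The member extends elastically by PL/(AE) and the spring stretches by P/k; together these equal δ_free.
So P = δ_free / [L/(AE) + 1/k] = 1.151 / [ 900/(1300×116×10³) + 1/(140×10³) ].
P = 1.151 / 1.311×10⁻⁵ = 87760 N.
σ = P/A = 87760/1300 = 67.5 MPa.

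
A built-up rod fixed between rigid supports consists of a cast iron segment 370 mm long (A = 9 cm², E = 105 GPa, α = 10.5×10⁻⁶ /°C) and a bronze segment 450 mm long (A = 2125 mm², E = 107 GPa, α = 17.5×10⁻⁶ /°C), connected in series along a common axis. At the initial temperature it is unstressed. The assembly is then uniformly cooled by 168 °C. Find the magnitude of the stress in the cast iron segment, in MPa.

σ ≈ 372 MPa (tensile)

Free thermal contraction of the whole bar: Σ αᵢΔT Lᵢ = 10.5×10⁻⁶×168×370 + 17.5×10⁻⁶×168×450 = 1.976 mm.
Since the ends are fixed, an axial force P builds up, equal in every segment, with P · Σ Lᵢ/(AᵢEᵢ) = δ_free.
Σ Lᵢ/(AᵢEᵢ) = 370/(900×105×10³) + 450/(2125×107×10³) = 5.894×10⁻⁶ mm/N.
P = 1.976 / 5.894×10⁻⁶ = 335200 N = 335.2 kN, tensile.
σ_{cast iron} = P / A = 335200 / 900 = 372.4 MPa.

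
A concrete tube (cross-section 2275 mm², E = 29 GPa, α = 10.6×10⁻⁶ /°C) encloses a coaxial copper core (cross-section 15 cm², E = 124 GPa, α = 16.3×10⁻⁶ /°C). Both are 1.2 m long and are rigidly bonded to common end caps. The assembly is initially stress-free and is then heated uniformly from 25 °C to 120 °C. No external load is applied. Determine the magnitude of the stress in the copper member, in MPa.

Both members must finish at the same length. With the larger α, the copper tends to over-expand; the plates restrain it, putting the copper in compression and the concrete in tension. With no external load the two internal forces are equal and opposite, magnitude P.
Compatibility of the two members (thermal + elastic change equal): (α₁ − α₂)ΔT = P·[1/(A₁E₁) + 1/(A₂E₂)].
|α₁ − α₂|·ΔT = 5.7×10⁻⁶ × 95 = 0.0005415.
1/(A₁E₁) + 1/(A₂E₂) = 1/(2275×29×10³) + 1/(1500×124×10³) = 2.053×10⁻⁸ N⁻¹.
P = 0.0005415 / 2.053×10⁻⁸ = 26370 N = 26.37 kN.
σ_{copper} = P/A₂ = 26370/1500 = 17.58 MPa, compressive.

σ ≈ 17.6 MPa (compressive)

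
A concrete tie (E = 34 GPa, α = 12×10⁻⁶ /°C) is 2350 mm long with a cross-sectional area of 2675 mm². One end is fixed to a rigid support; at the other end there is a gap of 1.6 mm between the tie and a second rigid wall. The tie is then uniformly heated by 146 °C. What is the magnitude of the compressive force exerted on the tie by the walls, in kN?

If the wall were absent the tie would grow by αΔT L = 12×10⁻⁶ × 146 × 2350 = 4.117 mm.
This exceeds the 1.6 mm gap, so the wall pushes back. The portion of expansion that must be recovered elastically is δ_free − gap = 4.117 − 1.6 = 2.517 mm.
So σ = E(δ_free − g)/L = 34×10³ × 2.517/2350 = 36.42 MPa.
P = σA = 36.42 × 2675 = 97.42 kN.

P ≈ 97.4 kN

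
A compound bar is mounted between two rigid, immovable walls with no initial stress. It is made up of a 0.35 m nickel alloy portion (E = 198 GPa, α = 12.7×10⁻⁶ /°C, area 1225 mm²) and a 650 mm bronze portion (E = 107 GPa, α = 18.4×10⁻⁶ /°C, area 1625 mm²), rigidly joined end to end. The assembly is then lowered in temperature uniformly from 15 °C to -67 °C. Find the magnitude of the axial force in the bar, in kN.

Free thermal contraction of the whole bar: Σ αᵢΔT Lᵢ = 12.7×10⁻⁶×82×350 + 18.4×10⁻⁶×82×650 = 1.345 mm.
Since the ends are fixed, an axial force P builds up, equal in every segment, with P · Σ Lᵢ/(AᵢEᵢ) = δ_free.
Σ Lᵢ/(AᵢEᵢ) = 350/(1225×198×10³) + 650/(1625×107×10³) = 5.181×10⁻⁶ mm/N.
So P = 1.345 / 5.181×10⁻⁶ = 259.6 kN, tensile.

P ≈ 260 kN (tensile)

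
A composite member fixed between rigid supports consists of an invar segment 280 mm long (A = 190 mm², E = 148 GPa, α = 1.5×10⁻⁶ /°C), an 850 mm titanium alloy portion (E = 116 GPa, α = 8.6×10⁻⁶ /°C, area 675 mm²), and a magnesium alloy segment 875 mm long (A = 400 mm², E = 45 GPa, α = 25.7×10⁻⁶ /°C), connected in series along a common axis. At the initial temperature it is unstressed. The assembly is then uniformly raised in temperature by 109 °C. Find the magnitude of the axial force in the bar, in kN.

P ≈ 47.4 kN (compressive)

With the walls removed the bar would change length by δ_free = Σ αᵢΔT Lᵢ = 1.5×10⁻⁶×109×280 + 8.6×10⁻⁶×109×850 + 25.7×10⁻⁶×109×875 = 3.294 mm.
Since the ends are fixed, an axial force P builds up, equal in every segment, with P · Σ Lᵢ/(AᵢEᵢ) = δ_free.
The series flexibility is Σ Lᵢ/(AᵢEᵢ) = 280/(190×148×10³) + 850/(675×116×10³) + 875/(400×45×10³) = 6.942×10⁻⁵ mm/N.
So P = 3.294 / 6.942×10⁻⁵ = 47.44 kN, compressive.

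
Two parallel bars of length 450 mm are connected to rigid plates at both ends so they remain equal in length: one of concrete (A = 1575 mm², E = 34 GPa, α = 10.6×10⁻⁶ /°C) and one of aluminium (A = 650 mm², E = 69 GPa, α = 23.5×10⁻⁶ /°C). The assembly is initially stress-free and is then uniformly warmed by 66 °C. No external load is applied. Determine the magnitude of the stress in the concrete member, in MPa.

The aluminium has the larger α, so on heating it would change length more than the concrete if both were free. The rigid plates force a common final length, so the aluminium is put into compression and the concrete into tension, with equal and opposite forces P (no external load).
Equating the net (thermal + elastic) strains gives |α₁ − α₂|·ΔT = P·[1/(A₁E₁) + 1/(A₂E₂)].
|α₁ − α₂|·ΔT = 12.9×10⁻⁶ × 66 = 0.0008514.
1/(A₁E₁) + 1/(A₂E₂) = 1/(1575×34×10³) + 1/(650×69×10³) = 4.097×10⁻⁸ N⁻¹.
So P = 0.0008514 / 4.097×10⁻⁸ = 20.78 kN.
σ_{concrete} = P/A₁ = 20780/1575 = 13.19 MPa, tensile.

σ ≈ 13.2 MPa (tensile)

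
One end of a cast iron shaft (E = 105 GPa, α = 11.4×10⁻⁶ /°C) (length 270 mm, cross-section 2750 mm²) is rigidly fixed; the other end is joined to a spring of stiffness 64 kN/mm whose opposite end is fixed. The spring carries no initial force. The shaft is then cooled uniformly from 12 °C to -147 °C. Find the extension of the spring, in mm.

If the spring were absent the shaft would shorten by αΔT L = 11.4×10⁻⁶ × 159 × 270 = 0.4894 mm.
Let P be the tensile force in the spring. The shaft extends elastically by PL/(AE) and the spring stretches by P/k; together these equal δ_free.
P [ L/(AE) + 1/k ] = δ_free → P [ 270/(2750×105×10³) + 1/(64×10³) ] = 0.4894.
P = 0.4894 / 1.656×10⁻⁵ = 29550 N.
Spring extension = P/k = 29550/(64×10³) = 0.4618 mm.

δ ≈ 0.462 mm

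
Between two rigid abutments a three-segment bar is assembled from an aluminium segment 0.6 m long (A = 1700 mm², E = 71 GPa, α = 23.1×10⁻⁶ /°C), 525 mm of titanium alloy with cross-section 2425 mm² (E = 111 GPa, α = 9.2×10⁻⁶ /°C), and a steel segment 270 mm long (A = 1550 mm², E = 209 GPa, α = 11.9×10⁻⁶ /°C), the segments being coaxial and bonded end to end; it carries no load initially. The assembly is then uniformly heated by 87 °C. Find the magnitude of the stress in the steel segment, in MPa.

With the walls removed the bar would change length by δ_free = Σ αᵢΔT Lᵢ = 23.1×10⁻⁶×87×600 + 9.2×10⁻⁶×87×525 + 11.9×10⁻⁶×87×270 = 1.906 mm.
The rigid supports impose zero overall length change; the single axial force P common to all segments must satisfy P Σ Lᵢ/(AᵢEᵢ) = δ_free.
The series flexibility is Σ Lᵢ/(AᵢEᵢ) = 600/(1700×71×10³) + 525/(2425×111×10³) + 270/(1550×209×10³) = 7.755×10⁻⁶ mm/N.
So P = 1.906 / 7.755×10⁻⁶ = 245.7 kN, compressive.
σ_{steel} = P / A = 245700 / 1550 = 158.5 MPa.

σ ≈ 159 MPa (compressive)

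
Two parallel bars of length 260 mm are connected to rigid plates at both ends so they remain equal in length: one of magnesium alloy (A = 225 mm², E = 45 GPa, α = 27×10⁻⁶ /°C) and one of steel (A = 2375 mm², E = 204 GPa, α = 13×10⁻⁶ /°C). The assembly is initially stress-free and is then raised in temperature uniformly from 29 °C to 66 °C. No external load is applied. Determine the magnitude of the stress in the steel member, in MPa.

σ ≈ 2.16 MPa (tensile)

The magnesium alloy has the larger α, so on heating it would change length more than the steel if both were free. The rigid plates force a common final length, so the magnesium alloy is put into compression and the steel into tension, with equal and opposite forces P (no external load).
Compatibility of the two members (thermal + elastic change equal): (α₁ − α₂)ΔT = P·[1/(A₁E₁) + 1/(A₂E₂)].
|α₁ − α₂|·ΔT = 14×10⁻⁶ × 37 = 0.000518.
1/(A₁E₁) + 1/(A₂E₂) = 1/(225×45×10³) + 1/(2375×204×10³) = 1.008×10⁻⁷ N⁻¹.
P = 0.000518 / 1.008×10⁻⁷ = 5137 N = 5.137 kN.
σ_{steel} = P/A₂ = 5137/2375 = 2.163 MPa, tensile.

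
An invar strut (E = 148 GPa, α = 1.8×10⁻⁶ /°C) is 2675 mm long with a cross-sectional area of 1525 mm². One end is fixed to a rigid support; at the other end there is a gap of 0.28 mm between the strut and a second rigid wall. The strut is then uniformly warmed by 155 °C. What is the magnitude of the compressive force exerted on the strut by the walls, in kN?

P ≈ 39.3 kN

Free thermal elongation = αΔT L = 1.8×10⁻⁶ × 155 × 2675 = 0.7463 mm.
After closing the 0.28 mm clearance, 0.7463 − 0.28 = 0.4663 mm of expansion remains to be suppressed by the wall.
That suppressed elongation corresponds to σ = E·Δ/L = 148×10³ × 0.4663/2675 = 25.8 MPa.
Force on the wall = σA = 25.8 × 1525 mm² = 39.35 kN.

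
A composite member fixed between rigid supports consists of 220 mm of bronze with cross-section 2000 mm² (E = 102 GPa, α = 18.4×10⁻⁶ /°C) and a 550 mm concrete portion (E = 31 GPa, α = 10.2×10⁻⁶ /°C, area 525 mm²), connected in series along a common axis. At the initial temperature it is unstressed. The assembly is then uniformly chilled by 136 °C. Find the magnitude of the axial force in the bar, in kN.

If the supports were absent, the total length change would be Σ αᵢΔT Lᵢ = 18.4×10⁻⁶×136×220 + 10.2×10⁻⁶×136×550 = 1.313 mm.
The walls prevent any net length change, so an axial force P (same in every segment) develops. Compatibility: P · Σ Lᵢ/(AᵢEᵢ) = δ_free.
Σ Lᵢ/(AᵢEᵢ) = 220/(2000×102×10³) + 550/(525×31×10³) = 3.487×10⁻⁵ mm/N.
So P = 1.313 / 3.487×10⁻⁵ = 37.67 kN, tensile.

P ≈ 37.7 kN (tensile)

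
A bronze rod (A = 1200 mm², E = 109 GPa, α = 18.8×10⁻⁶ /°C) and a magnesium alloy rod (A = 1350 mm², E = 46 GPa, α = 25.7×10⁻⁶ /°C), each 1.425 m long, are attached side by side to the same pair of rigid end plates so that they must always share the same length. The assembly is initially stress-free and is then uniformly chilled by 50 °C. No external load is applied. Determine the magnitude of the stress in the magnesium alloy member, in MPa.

σ ≈ 10.8 MPa (tensile)

Both members must finish at the same length. With the larger α, the magnesium alloy tends to over-contract; the plates restrain it, putting the magnesium alloy in tension and the bronze in compression. With no external load the two internal forces are equal and opposite, magnitude P.
Equating the net (thermal + elastic) strains gives |α₁ − α₂|·ΔT = P·[1/(A₁E₁) + 1/(A₂E₂)].
|α₁ − α₂|·ΔT = 6.9×10⁻⁶ × 50 = 0.000345.
1/(A₁E₁) + 1/(A₂E₂) = 1/(1200×109×10³) + 1/(1350×46×10³) = 2.375×10⁻⁸ N⁻¹.
So P = 0.000345 / 2.375×10⁻⁸ = 14.53 kN.
σ_{magnesium alloy} = P/A₂ = 14530/1350 = 10.76 MPa, tensile.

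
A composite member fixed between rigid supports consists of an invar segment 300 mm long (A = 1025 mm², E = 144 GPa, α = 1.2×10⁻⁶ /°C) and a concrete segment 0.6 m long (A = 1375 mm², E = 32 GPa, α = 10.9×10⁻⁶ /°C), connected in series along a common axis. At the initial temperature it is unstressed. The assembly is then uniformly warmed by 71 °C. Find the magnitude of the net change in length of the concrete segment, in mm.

Free thermal expansion of the whole bar: Σ αᵢΔT Lᵢ = 1.2×10⁻⁶×71×300 + 10.9×10⁻⁶×71×600 = 0.4899 mm.
Since the ends are fixed, an axial force P builds up, equal in every segment, with P · Σ Lᵢ/(AᵢEᵢ) = δ_free.
Σ Lᵢ/(AᵢEᵢ) = 300/(1025×144×10³) + 600/(1375×32×10³) = 1.567×10⁻⁵ mm/N.
Hence P = δ_free / Σ(L/AE) = 0.4899/1.567×10⁻⁵ = 31.27 kN (compressive).
For the concrete segment, free thermal change = 10.9×10⁻⁶×71×600 = 0.4643 mm and elastic change from P = 31270×600/(1375×32×10³) = 0.4264 mm; these oppose, so the net change is 0.038 mm (segment lengthens).

|ΔL| ≈ 0.038 mm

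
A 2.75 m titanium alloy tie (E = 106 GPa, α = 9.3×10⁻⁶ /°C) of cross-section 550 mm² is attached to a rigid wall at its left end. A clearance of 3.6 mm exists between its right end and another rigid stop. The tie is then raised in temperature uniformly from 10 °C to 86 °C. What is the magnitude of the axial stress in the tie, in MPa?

Unrestrained expansion: δ_free = αΔT L = 9.3×10⁻⁶ × 76 × 2750 = 1.944 mm.
This is smaller than the 3.6 mm clearance, so the tie expands freely without reaching the stop — the stress is zero.

σ ≈ 0 MPa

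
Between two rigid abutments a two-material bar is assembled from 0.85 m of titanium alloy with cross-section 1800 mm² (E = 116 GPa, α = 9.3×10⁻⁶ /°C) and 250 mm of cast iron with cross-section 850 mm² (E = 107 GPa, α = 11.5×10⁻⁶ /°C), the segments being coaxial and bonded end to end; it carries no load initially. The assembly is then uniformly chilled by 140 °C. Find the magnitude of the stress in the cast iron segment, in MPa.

σ ≈ 260 MPa (tensile)

If the supports were absent, the total length change would be Σ αᵢΔT Lᵢ = 9.3×10⁻⁶×140×850 + 11.5×10⁻⁶×140×250 = 1.509 mm.
Since the ends are fixed, an axial force P builds up, equal in every segment, with P · Σ Lᵢ/(AᵢEᵢ) = δ_free.
Σ Lᵢ/(AᵢEᵢ) = 850/(1800×116×10³) + 250/(850×107×10³) = 6.82×10⁻⁶ mm/N.
Hence P = δ_free / Σ(L/AE) = 1.509/6.82×10⁻⁶ = 221.3 kN (tensile).
σ_{cast iron} = P / A = 221300 / 850 = 260.4 MPa.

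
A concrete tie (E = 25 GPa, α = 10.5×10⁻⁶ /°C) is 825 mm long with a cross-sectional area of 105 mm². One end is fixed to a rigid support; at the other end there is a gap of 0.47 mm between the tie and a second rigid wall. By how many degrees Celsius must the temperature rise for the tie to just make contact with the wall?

The gap closes when αΔT L = 0.47 mm, since the tie is still unstressed at that instant.
So ΔT = g/(αL) = 0.47/(10.5×10⁻⁶ × 825) = 54.26 °C.

ΔT ≈ 54.3 °C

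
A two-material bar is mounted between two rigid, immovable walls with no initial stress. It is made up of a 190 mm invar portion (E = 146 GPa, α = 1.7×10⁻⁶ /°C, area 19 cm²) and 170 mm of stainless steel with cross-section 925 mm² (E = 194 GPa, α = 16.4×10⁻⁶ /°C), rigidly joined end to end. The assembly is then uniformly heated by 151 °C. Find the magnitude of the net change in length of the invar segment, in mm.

With the walls removed the bar would change length by δ_free = Σ αᵢΔT Lᵢ = 1.7×10⁻⁶×151×190 + 16.4×10⁻⁶×151×170 = 0.4698 mm.
The rigid supports impose zero overall length change; the single axial force P common to all segments must satisfy P Σ Lᵢ/(AᵢEᵢ) = δ_free.
Σ Lᵢ/(AᵢEᵢ) = 190/(1900×146×10³) + 170/(925×194×10³) = 1.632×10⁻⁶ mm/N.
So P = 0.4698 / 1.632×10⁻⁶ = 287.8 kN, compressive.
For the invar segment, free thermal change = 1.7×10⁻⁶×151×190 = 0.04877 mm and elastic change from P = 287800×190/(1900×146×10³) = 0.1971 mm; these oppose, so the net change is 0.148 mm (segment shortens).

|ΔL| ≈ 0.148 mm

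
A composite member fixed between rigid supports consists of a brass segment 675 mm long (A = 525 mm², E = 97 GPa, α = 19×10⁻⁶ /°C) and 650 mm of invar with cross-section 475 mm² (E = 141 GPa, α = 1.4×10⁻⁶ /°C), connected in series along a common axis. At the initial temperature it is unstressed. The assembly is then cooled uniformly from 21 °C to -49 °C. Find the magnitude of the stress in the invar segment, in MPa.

If the supports were absent, the total length change would be Σ αᵢΔT Lᵢ = 19×10⁻⁶×70×675 + 1.4×10⁻⁶×70×650 = 0.9614 mm.
The walls prevent any net length change, so an axial force P (same in every segment) develops. Compatibility: P · Σ Lᵢ/(AᵢEᵢ) = δ_free.
The series flexibility is Σ Lᵢ/(AᵢEᵢ) = 675/(525×97×10³) + 650/(475×141×10³) = 2.296×10⁻⁵ mm/N.
So P = 0.9614 / 2.296×10⁻⁵ = 41.88 kN, tensile.
σ_{invar} = P / A = 41880 / 475 = 88.16 MPa.

σ ≈ 88.2 MPa (tensile)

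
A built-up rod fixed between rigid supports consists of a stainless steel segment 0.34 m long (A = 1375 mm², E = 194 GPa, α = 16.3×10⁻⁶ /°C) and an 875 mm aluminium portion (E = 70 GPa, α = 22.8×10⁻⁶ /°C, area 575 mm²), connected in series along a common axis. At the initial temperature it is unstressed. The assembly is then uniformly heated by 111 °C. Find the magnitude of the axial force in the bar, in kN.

If the supports were absent, the total length change would be Σ αᵢΔT Lᵢ = 16.3×10⁻⁶×111×340 + 22.8×10⁻⁶×111×875 = 2.83 mm.
The walls prevent any net length change, so an axial force P (same in every segment) develops. Compatibility: P · Σ Lᵢ/(AᵢEᵢ) = δ_free.
The series flexibility is Σ Lᵢ/(AᵢEᵢ) = 340/(1375×194×10³) + 875/(575×70×10³) = 2.301×10⁻⁵ mm/N.
So P = 2.83 / 2.301×10⁻⁵ = 123 kN, compressive.

P ≈ 123 kN (compressive)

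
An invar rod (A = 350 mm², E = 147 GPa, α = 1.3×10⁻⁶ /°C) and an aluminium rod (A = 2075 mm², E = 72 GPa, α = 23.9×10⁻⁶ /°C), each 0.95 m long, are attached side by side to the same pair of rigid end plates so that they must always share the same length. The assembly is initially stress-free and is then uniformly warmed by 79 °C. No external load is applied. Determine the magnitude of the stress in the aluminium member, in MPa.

Both members must finish at the same length. With the larger α, the aluminium tends to over-expand; the plates restrain it, putting the aluminium in compression and the invar in tension. With no external load the two internal forces are equal and opposite, magnitude P.
Compatibility of the two members (thermal + elastic change equal): (α₁ − α₂)ΔT = P·[1/(A₁E₁) + 1/(A₂E₂)].
|α₁ − α₂|·ΔT = 22.6×10⁻⁶ × 79 = 0.001785.
1/(A₁E₁) + 1/(A₂E₂) = 1/(350×147×10³) + 1/(2075×72×10³) = 2.613×10⁻⁸ N⁻¹.
P = 0.001785 / 2.613×10⁻⁸ = 68330 N = 68.33 kN.
σ_{aluminium} = P/A₂ = 68330/2075 = 32.93 MPa, compressive.

σ ≈ 32.9 MPa (compressive)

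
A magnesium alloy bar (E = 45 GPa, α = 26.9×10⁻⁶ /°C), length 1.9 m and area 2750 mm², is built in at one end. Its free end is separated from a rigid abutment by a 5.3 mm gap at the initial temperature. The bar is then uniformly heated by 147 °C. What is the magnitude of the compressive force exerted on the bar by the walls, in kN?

P ≈ 144 kN

Unrestrained expansion: δ_free = αΔT L = 26.9×10⁻⁶ × 147 × 1900 = 7.513 mm.
The gap closes (δ_free > 5.3 mm) and the wall then resists a further 7.513 − 5.3 = 2.213 mm of expansion.
So σ = E(δ_free − g)/L = 45×10³ × 2.213/1900 = 52.42 MPa.
Force on the wall = σA = 52.42 × 2750 mm² = 144.1 kN.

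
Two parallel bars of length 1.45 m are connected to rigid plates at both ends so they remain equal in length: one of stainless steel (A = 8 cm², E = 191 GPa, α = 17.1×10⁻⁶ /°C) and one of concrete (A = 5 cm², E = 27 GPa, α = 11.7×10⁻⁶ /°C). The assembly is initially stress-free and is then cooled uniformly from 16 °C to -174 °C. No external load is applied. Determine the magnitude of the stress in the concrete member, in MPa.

Equilibrium of a rigid end plate with no external load gives equal and opposite internal forces ±P in the two members. Since α_{stainless steel} > α_{concrete}, cooling drives the stainless steel into tension and the concrete into compression.
Setting the final lengths equal and cancelling L: (α₁ − α₂)ΔT = P/(A₁E₁) + P/(A₂E₂).
|α₁ − α₂|·ΔT = 5.4×10⁻⁶ × 190 = 0.001026.
1/(A₁E₁) + 1/(A₂E₂) = 1/(800×191×10³) + 1/(500×27×10³) = 8.062×10⁻⁸ N⁻¹.
P = 0.001026 / 8.062×10⁻⁸ = 12730 N = 12.73 kN.
σ_{concrete} = P/A₂ = 12730/500 = 25.45 MPa, compressive.

σ ≈ 25.5 MPa (compressive)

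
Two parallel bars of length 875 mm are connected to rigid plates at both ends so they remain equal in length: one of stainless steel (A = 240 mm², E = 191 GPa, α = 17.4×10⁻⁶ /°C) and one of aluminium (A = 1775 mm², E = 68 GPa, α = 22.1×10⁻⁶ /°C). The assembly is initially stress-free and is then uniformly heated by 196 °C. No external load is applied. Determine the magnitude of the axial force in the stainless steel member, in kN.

P ≈ 30.6 kN (tensile in the stainless steel)

The aluminium has the larger α, so on heating it would change length more than the stainless steel if both were free. The rigid plates force a common final length, so the aluminium is put into compression and the stainless steel into tension, with equal and opposite forces P (no external load).
Setting the final lengths equal and cancelling L: (α₁ − α₂)ΔT = P/(A₁E₁) + P/(A₂E₂).
|α₁ − α₂|·ΔT = 4.7×10⁻⁶ × 196 = 0.0009212.
1/(A₁E₁) + 1/(A₂E₂) = 1/(240×191×10³) + 1/(1775×68×10³) = 3.01×10⁻⁸ N⁻¹.
So P = 0.0009212 / 3.01×10⁻⁸ = 30.6 kN.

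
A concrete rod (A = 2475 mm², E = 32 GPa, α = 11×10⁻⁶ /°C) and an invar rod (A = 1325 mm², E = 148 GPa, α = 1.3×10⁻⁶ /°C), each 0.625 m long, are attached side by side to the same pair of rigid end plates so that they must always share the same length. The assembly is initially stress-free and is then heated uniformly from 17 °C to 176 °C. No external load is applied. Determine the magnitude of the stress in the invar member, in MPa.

σ ≈ 65.7 MPa (tensile)

Both members must finish at the same length. With the larger α, the concrete tends to over-expand; the plates restrain it, putting the concrete in compression and the invar in tension. With no external load the two internal forces are equal and opposite, magnitude P.
Equating the net (thermal + elastic) strains gives |α₁ − α₂|·ΔT = P·[1/(A₁E₁) + 1/(A₂E₂)].
|α₁ − α₂|·ΔT = 9.7×10⁻⁶ × 159 = 0.001542.
1/(A₁E₁) + 1/(A₂E₂) = 1/(2475×32×10³) + 1/(1325×148×10³) = 1.773×10⁻⁸ N⁻¹.
P = 0.001542 / 1.773×10⁻⁸ = 87010 N = 87.01 kN.
σ_{invar} = P/A₂ = 87010/1325 = 65.67 MPa, tensile.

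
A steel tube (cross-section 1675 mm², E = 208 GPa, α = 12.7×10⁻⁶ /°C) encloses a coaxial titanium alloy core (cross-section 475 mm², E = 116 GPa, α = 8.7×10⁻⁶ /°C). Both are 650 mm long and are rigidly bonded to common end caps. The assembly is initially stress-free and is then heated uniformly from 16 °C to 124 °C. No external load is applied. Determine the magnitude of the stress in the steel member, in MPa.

Equilibrium of a rigid end plate with no external load gives equal and opposite internal forces ±P in the two members. Since α_{steel} > α_{titanium alloy}, heating drives the steel into compression and the titanium alloy into tension.
Compatibility of the two members (thermal + elastic change equal): (α₁ − α₂)ΔT = P·[1/(A₁E₁) + 1/(A₂E₂)].
|α₁ − α₂|·ΔT = 4×10⁻⁶ × 108 = 0.000432.
1/(A₁E₁) + 1/(A₂E₂) = 1/(1675×208×10³) + 1/(475×116×10³) = 2.102×10⁻⁸ N⁻¹.
P = 0.000432 / 2.102×10⁻⁸ = 20550 N = 20.55 kN.
σ_{steel} = P/A₁ = 20550/1675 = 12.27 MPa, compressive.

σ ≈ 12.3 MPa (compressive)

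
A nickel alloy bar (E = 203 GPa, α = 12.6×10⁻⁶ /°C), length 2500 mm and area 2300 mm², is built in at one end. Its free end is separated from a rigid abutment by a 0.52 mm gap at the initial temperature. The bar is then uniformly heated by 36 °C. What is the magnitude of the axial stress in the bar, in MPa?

Unrestrained expansion: δ_free = αΔT L = 12.6×10⁻⁶ × 36 × 2500 = 1.134 mm.
The gap closes (δ_free > 0.52 mm) and the wall then resists a further 1.134 − 0.52 = 0.614 mm of expansion.
That suppressed elongation corresponds to σ = E·Δ/L = 203×10³ × 0.614/2500 = 49.86 MPa.

σ ≈ 49.9 MPa (compressive)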